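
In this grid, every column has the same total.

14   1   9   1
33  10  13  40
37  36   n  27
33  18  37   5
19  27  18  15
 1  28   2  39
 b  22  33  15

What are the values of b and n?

Column 2 sums to 142 and so does column 4; that's the common total.
In column 1 the known cells total 137, leaving 142 − 137 = 5.
In column 3 the known cells total 112, leaving 142 − 112 = 30.

b = 5, n = 30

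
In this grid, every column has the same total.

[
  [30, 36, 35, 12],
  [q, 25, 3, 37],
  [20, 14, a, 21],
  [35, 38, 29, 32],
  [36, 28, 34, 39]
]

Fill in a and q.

The complete columns each total 141.
Column 3 is missing 141 − 101 = 40 (since 35 + 3 + 29 + 34 = 101).
Column 1 is missing 141 − 121 = 20 (since 30 + 20 + 35 + 36 = 121).

a = 40, q = 20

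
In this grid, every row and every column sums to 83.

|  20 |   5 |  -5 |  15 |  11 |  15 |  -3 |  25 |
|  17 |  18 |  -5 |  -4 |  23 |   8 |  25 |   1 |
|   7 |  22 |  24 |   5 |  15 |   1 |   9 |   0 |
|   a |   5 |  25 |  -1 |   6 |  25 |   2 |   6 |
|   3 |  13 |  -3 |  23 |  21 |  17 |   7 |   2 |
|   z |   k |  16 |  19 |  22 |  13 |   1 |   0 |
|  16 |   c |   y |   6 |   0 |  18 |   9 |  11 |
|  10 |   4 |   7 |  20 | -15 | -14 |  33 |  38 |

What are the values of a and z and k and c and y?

Column 3 has -5 − 5 + 24 + 25 − 3 + 16 + 7 = 59; the blank must be 83 − 59 = 24.
Row 7 has 16 + 24 + 6 + 0 + 18 + 9 + 11 = 84; the blank must be 83 − 84 = -1.
Column 2 has 5 + 18 + 22 + 5 + 13 − 1 + 4 = 66; the blank must be 83 − 66 = 17.
Row 4 has 5 + 25 − 1 + 6 + 25 + 2 + 6 = 68; the blank must be 83 − 68 = 15.
Row 6 has 17 + 16 + 19 + 22 + 13 + 1 + 0 = 88; the blank must be 83 − 88 = -5.

a = 15, z = -5, k = 17, c = -1, y = 24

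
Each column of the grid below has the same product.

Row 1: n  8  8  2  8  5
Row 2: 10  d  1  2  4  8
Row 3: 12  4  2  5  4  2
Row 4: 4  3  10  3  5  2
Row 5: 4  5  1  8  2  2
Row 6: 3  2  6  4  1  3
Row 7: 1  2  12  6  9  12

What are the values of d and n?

d = 6, n = 2

Columns 4 and 5 each multiply to 11520, so every column has product 11520.
Column 2: 8×4×3×5×2×2 = 1920, so the missing entry is 11520 ÷ 1920 = 6.
Column 1: 10×12×4×4×3×1 = 5760, so the missing entry is 11520 ÷ 5760 = 2.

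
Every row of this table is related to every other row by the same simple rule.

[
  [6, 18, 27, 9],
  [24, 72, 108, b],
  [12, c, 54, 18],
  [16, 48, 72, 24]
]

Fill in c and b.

c = 36, b = 36

Each row is a constant multiple of every other row — this is a multiplication table with the headers hidden.
Row 3 is 54/27 = 2/1 times row 1, so its entry in column 2 is 18 × 2/1 = 36.
Row 2 is 108/27 = 4/1 times row 1, so its entry in column 4 is 9 × 4/1 = 36.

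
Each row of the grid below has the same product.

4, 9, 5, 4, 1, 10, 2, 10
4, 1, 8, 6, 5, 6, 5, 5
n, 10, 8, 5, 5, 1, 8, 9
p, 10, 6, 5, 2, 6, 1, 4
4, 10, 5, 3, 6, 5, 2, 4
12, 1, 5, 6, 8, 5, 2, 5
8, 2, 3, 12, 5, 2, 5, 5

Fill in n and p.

Rows 1 and 6 each multiply to 144000, so every row has product 144000.
Row 3: 10×8×5×5×1×8×9 = 144000, so the missing entry is 144000 ÷ 144000 = 1.
Row 4: 10×6×5×2×6×1×4 = 14400, so the missing entry is 144000 ÷ 14400 = 10.

n = 1, p = 10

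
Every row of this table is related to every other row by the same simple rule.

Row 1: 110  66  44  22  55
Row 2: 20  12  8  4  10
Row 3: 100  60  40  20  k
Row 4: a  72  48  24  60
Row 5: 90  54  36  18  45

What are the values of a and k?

a = 120, k = 50

Each row is a constant multiple of every other row — this is a multiplication table with the headers hidden.
Row 4 is 72/66 = 12/11 times row 1, so its entry in column 1 is 110 × 12/11 = 120.
Row 3 is 60/66 = 10/11 times row 1, so its entry in column 5 is 55 × 10/11 = 50.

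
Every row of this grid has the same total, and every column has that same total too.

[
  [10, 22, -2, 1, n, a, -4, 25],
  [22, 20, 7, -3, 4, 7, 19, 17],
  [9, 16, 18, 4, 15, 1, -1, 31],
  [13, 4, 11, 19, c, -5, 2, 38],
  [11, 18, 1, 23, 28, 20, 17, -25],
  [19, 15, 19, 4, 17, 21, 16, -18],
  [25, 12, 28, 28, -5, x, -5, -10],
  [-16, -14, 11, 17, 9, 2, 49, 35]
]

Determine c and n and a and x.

Rows 2 and 3 both sum to 93, so that's the common total.
Row 7 has 25 + 12 + 28 + 28 − 5 − 5 − 10 = 73; the blank must be 93 − 73 = 20.
Row 4 has 13 + 4 + 11 + 19 − 5 + 2 + 38 = 82; the blank must be 93 − 82 = 11.
Column 5 has 4 + 15 + 11 + 28 + 17 − 5 + 9 = 79; the blank must be 93 − 79 = 14.
Row 1 has 10 + 22 − 2 + 1 + 14 − 4 + 25 = 66; the blank must be 93 − 66 = 27.

c = 11, n = 14, a = 27, x = 20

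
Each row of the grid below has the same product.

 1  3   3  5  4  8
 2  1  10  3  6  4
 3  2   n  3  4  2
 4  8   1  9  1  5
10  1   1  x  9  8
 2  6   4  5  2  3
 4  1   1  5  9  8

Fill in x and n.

x = 2, n = 10

Rows 2 and 6 each multiply to 1440, so every row has product 1440.
Row 5: 10×1×1×9×8 = 720, so the missing entry is 1440 ÷ 720 = 2.
Row 3: 3×2×3×4×2 = 144, so the missing entry is 1440 ÷ 144 = 10.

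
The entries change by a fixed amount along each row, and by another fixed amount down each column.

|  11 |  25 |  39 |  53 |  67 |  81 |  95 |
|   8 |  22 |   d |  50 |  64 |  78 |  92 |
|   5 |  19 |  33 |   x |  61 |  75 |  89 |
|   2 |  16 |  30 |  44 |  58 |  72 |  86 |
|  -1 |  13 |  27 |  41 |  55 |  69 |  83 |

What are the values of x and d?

Along each row the entries change by 14 per step; down each column they change by -3.
Row 3: from 5 at column 1, stepping by 14 to column 4 gives 47.
Row 2: from 8 at column 1, stepping by 14 to column 3 gives 36.

x = 47, d = 36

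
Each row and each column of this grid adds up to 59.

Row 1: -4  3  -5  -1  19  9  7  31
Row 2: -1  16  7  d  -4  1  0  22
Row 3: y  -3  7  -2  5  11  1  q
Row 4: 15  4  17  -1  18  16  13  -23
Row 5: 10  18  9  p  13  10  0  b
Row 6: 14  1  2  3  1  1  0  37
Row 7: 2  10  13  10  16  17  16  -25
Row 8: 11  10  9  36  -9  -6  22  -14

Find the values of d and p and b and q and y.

d = 18, p = -4, b = 3, q = 28, y = 12

Column 1 has -4 − 1 + 15 + 10 + 14 + 2 + 11 = 47; the blank must be 59 − 47 = 12.
Row 3 has 12 − 3 + 7 − 2 + 5 + 11 + 1 = 31; the blank must be 59 − 31 = 28.
Row 2 has -1 + 16 + 7 − 4 + 1 + 0 + 22 = 41; the blank must be 59 − 41 = 18.
Column 4 has -1 + 18 − 2 − 1 + 3 + 10 + 36 = 63; the blank must be 59 − 63 = -4.
Row 5 has 10 + 18 + 9 − 4 + 13 + 10 + 0 = 56; the blank must be 59 − 56 = 3.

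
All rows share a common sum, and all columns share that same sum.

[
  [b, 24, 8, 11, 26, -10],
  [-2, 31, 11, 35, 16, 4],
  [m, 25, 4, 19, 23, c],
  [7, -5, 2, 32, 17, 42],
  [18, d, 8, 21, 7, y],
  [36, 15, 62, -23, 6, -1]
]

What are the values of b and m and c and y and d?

b = 36, m = 0, c = 24, y = 36, d = 5

Rows 2 and 4 both sum to 95, so that's the common total.
Row 1 has 24 + 8 + 11 + 26 − 10 = 59; the blank must be 95 − 59 = 36.
Column 1 has 36 − 2 + 7 + 18 + 36 = 95; the blank must be 95 − 95 = 0.
Row 3 has 0 + 25 + 4 + 19 + 23 = 71; the blank must be 95 − 71 = 24.
Column 6 has -10 + 4 + 24 + 42 − 1 = 59; the blank must be 95 − 59 = 36.
Row 5 has 18 + 8 + 21 + 7 + 36 = 90; the blank must be 95 − 90 = 5.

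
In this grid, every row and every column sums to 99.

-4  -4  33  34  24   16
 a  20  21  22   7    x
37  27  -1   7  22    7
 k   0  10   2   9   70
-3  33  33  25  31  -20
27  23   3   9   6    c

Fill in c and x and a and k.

c = 31, x = -5, a = 34, k = 8

The known cells in row 6 total 68, leaving 99 − 68 = 31 for the blank.
The known cells in row 4 total 91, leaving 99 − 91 = 8 for the blank.
The known cells in column 1 total 65, leaving 99 − 65 = 34 for the blank.
The known cells in row 2 total 104, leaving 99 − 104 = -5 for the blank.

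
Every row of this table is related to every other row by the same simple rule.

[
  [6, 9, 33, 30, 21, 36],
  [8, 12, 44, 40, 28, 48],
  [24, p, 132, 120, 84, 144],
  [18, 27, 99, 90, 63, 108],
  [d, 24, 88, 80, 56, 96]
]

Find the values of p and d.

Each row is a constant multiple of every other row — this is a multiplication table with the headers hidden.
Row 3 is 132/33 = 4/1 times row 1, so its entry in column 2 is 9 × 4/1 = 36.
Row 5 is 88/33 = 8/3 times row 1, so its entry in column 1 is 6 × 8/3 = 16.

p = 36, d = 16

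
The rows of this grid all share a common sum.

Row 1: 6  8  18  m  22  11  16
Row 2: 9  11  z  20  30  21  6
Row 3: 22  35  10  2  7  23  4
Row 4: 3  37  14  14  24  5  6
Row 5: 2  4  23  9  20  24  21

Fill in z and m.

z = 6, m = 22

Rows 4 and 5 both add up to 103, so every row sums to 103.
Row 2: 9 + 11 + 20 + 30 + 21 + 6 = 97, so the missing entry is 103 − 97 = 6.
Row 1: 6 + 8 + 18 + 22 + 11 + 16 = 81, so the missing entry is 103 − 81 = 22.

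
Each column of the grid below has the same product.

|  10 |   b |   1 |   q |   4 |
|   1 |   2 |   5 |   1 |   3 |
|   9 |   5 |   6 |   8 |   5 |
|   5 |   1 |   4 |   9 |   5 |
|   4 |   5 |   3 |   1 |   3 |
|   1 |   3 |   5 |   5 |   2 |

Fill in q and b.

Columns 1 and 5 each multiply to 1800, so every column has product 1800.
Column 4: 1×8×9×1×5 = 360, so the missing entry is 1800 ÷ 360 = 5.
Column 2: 2×5×1×5×3 = 150, so the missing entry is 1800 ÷ 150 = 12.

q = 5, b = 12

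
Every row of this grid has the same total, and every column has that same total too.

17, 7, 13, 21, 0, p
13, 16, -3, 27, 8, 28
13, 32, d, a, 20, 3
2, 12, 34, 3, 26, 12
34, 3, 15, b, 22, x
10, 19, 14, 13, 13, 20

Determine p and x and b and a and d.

Rows 2 and 4 both sum to 89, so that's the common total.
Row 1: 17 + 7 + 13 + 21 + 0 = 58, so its missing entry is 89 − 58 = 31.
Column 6: 31 + 28 + 3 + 12 + 20 = 94, so its missing entry is 89 − 94 = -5.
Row 5: 34 + 3 + 15 + 22 − 5 = 69, so its missing entry is 89 − 69 = 20.
Column 4: 21 + 27 + 3 + 20 + 13 = 84, so its missing entry is 89 − 84 = 5.
Row 3: 13 + 32 + 5 + 20 + 3 = 73, so its missing entry is 89 − 73 = 16.

p = 31, x = -5, b = 20, a = 5, d = 16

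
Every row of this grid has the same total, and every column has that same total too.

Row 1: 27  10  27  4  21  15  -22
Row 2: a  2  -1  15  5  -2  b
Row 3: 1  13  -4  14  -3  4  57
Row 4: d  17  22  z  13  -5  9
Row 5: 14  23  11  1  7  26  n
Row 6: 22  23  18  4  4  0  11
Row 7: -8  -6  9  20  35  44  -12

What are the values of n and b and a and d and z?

Rows 1 and 3 both sum to 82, so that's the common total.
Row 5 has 14 + 23 + 11 + 1 + 7 + 26 = 82; the blank must be 82 − 82 = 0.
Column 4 has 4 + 15 + 14 + 1 + 4 + 20 = 58; the blank must be 82 − 58 = 24.
Row 4 has 17 + 22 + 24 + 13 − 5 + 9 = 80; the blank must be 82 − 80 = 2.
Column 1 has 27 + 1 + 2 + 14 + 22 − 8 = 58; the blank must be 82 − 58 = 24.
Row 2 has 24 + 2 − 1 + 15 + 5 − 2 = 43; the blank must be 82 − 43 = 39.

n = 0, b = 39, a = 24, d = 2, z = 24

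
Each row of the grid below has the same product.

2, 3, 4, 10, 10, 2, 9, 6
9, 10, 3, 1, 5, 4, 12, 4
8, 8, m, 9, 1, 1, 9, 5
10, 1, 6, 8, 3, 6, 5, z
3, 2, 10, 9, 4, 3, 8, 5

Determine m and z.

m = 10, z = 6

Rows 1 and 5 each multiply to 259200, so every row has product 259200.
Row 3: 8×8×9×1×1×9×5 = 25920, so the missing entry is 259200 ÷ 25920 = 10.
Row 4: 10×1×6×8×3×6×5 = 43200, so the missing entry is 259200 ÷ 43200 = 6.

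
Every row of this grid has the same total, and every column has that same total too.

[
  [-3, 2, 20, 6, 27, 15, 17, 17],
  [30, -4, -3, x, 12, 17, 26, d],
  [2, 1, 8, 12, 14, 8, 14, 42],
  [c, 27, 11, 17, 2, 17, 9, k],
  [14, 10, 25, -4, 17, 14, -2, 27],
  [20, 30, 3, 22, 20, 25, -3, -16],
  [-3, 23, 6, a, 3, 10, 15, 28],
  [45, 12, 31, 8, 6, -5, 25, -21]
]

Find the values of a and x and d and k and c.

a = 19, x = 21, d = 2, k = 22, c = -4

Rows 1 and 3 both sum to 101, so that's the common total.
Column 1: -3 + 30 + 2 + 14 + 20 − 3 + 45 = 105, so its missing entry is 101 − 105 = -4.
Row 4: -4 + 27 + 11 + 17 + 2 + 17 + 9 = 79, so its missing entry is 101 − 79 = 22.
Column 8: 17 + 42 + 22 + 27 − 16 + 28 − 21 = 99, so its missing entry is 101 − 99 = 2.
Row 7: -3 + 23 + 6 + 3 + 10 + 15 + 28 = 82, so its missing entry is 101 − 82 = 19.
Row 2: 30 − 4 − 3 + 12 + 17 + 26 + 2 = 80, so its missing entry is 101 − 80 = 21.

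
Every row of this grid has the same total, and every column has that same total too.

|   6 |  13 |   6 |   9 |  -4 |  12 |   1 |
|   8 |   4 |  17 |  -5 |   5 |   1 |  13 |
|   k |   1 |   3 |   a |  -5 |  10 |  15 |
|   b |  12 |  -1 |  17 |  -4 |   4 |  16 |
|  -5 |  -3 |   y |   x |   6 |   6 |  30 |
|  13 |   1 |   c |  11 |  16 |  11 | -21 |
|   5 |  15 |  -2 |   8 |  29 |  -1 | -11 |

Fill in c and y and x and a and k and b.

Rows 1 and 2 both sum to 43, so that's the common total.
Row 4: 12 − 1 + 17 − 4 + 4 + 16 = 44, so its missing entry is 43 − 44 = -1.
Column 1: 6 + 8 − 1 − 5 + 13 + 5 = 26, so its missing entry is 43 − 26 = 17.
Row 3: 17 + 1 + 3 − 5 + 10 + 15 = 41, so its missing entry is 43 − 41 = 2.
Column 4: 9 − 5 + 2 + 17 + 11 + 8 = 42, so its missing entry is 43 − 42 = 1.
Row 5: -5 − 3 + 1 + 6 + 6 + 30 = 35, so its missing entry is 43 − 35 = 8.
Row 6: 13 + 1 + 11 + 16 + 11 − 21 = 31, so its missing entry is 43 − 31 = 12.

c = 12, y = 8, x = 1, a = 2, k = 17, b = -1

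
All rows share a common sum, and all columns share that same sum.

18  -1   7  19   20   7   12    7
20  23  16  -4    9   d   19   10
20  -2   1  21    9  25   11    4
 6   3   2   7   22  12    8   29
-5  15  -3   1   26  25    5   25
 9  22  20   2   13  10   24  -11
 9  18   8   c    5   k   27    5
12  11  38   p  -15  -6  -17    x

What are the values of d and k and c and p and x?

d = -4, k = 20, c = -3, p = 46, x = 20

Rows 1 and 3 both sum to 89, so that's the common total.
Column 8: 7 + 10 + 4 + 29 + 25 − 11 + 5 = 69, so its missing entry is 89 − 69 = 20.
Row 2: 20 + 23 + 16 − 4 + 9 + 19 + 10 = 93, so its missing entry is 89 − 93 = -4.
Column 6: 7 − 4 + 25 + 12 + 25 + 10 − 6 = 69, so its missing entry is 89 − 69 = 20.
Row 8: 12 + 11 + 38 − 15 − 6 − 17 + 20 = 43, so its missing entry is 89 − 43 = 46.
Row 7: 9 + 18 + 8 + 5 + 20 + 27 + 5 = 92, so its missing entry is 89 − 92 = -3.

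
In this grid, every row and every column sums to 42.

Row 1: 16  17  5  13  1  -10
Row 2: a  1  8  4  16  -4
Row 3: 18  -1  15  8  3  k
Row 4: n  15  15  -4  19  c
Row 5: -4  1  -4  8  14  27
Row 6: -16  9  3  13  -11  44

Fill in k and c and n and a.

k = -1, c = -14, n = 11, a = 17

Row 2 has 1 + 8 + 4 + 16 − 4 = 25; the blank must be 42 − 25 = 17.
Row 3 has 18 − 1 + 15 + 8 + 3 = 43; the blank must be 42 − 43 = -1.
Column 6 has -10 − 4 − 1 + 27 + 44 = 56; the blank must be 42 − 56 = -14.
Row 4 has 15 + 15 − 4 + 19 − 14 = 31; the blank must be 42 − 31 = 11.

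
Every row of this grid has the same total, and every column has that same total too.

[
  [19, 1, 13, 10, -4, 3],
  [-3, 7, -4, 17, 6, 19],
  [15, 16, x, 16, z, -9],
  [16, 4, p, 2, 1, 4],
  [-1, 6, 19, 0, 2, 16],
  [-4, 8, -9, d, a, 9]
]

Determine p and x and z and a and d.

p = 15, x = 8, z = -4, a = 41, d = -3

Rows 1 and 2 both sum to 42, so that's the common total.
Column 4: 10 + 17 + 16 + 2 + 0 = 45, so its missing entry is 42 − 45 = -3.
Row 6: -4 + 8 − 9 − 3 + 9 = 1, so its missing entry is 42 − 1 = 41.
Column 5: -4 + 6 + 1 + 2 + 41 = 46, so its missing entry is 42 − 46 = -4.
Row 3: 15 + 16 + 16 − 4 − 9 = 34, so its missing entry is 42 − 34 = 8.
Row 4: 16 + 4 + 2 + 1 + 4 = 27, so its missing entry is 42 − 27 = 15.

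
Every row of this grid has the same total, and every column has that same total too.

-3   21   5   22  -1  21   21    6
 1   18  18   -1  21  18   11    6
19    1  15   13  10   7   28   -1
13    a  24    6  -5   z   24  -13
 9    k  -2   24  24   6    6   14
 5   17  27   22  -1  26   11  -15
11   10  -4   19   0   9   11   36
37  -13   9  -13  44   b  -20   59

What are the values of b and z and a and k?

Rows 1 and 2 both sum to 92, so that's the common total.
Row 8: 37 − 13 + 9 − 13 + 44 − 20 + 59 = 103, so its missing entry is 92 − 103 = -11.
Row 5: 9 − 2 + 24 + 24 + 6 + 6 + 14 = 81, so its missing entry is 92 − 81 = 11.
Column 2: 21 + 18 + 1 + 11 + 17 + 10 − 13 = 65, so its missing entry is 92 − 65 = 27.
Row 4: 13 + 27 + 24 + 6 − 5 + 24 − 13 = 76, so its missing entry is 92 − 76 = 16.

b = -11, z = 16, a = 27, k = 11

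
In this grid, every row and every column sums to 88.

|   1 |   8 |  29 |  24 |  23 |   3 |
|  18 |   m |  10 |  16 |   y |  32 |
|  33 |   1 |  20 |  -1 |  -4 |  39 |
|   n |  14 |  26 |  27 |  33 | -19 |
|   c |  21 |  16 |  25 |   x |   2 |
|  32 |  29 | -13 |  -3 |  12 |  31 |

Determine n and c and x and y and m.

n = 7, c = -3, x = 27, y = -3, m = 15

The known cells in column 2 total 73, leaving 88 − 73 = 15 for the blank.
The known cells in row 2 total 91, leaving 88 − 91 = -3 for the blank.
The known cells in column 5 total 61, leaving 88 − 61 = 27 for the blank.
The known cells in row 5 total 91, leaving 88 − 91 = -3 for the blank.
The known cells in row 4 total 81, leaving 88 − 81 = 7 for the blank.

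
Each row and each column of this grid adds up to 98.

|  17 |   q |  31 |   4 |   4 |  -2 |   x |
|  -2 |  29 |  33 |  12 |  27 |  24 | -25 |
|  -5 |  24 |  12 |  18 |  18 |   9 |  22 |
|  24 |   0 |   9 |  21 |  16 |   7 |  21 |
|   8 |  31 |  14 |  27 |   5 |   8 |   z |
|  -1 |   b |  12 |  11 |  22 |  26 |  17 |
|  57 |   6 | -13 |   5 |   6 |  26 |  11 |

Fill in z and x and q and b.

The known cells in row 5 total 93, leaving 98 − 93 = 5 for the blank.
The known cells in row 6 total 87, leaving 98 − 87 = 11 for the blank.
The known cells in column 2 total 101, leaving 98 − 101 = -3 for the blank.
The known cells in row 1 total 51, leaving 98 − 51 = 47 for the blank.

z = 5, x = 47, q = -3, b = 11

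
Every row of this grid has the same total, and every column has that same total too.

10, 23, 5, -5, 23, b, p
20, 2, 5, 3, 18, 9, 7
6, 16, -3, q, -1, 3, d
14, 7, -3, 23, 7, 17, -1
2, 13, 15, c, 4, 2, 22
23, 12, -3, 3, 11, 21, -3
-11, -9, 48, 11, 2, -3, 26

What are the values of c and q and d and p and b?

c = 6, q = 23, d = 20, p = -7, b = 15

Rows 2 and 4 both sum to 64, so that's the common total.
The known cells in row 5 total 58, leaving 64 − 58 = 6 for the blank.
The known cells in column 4 total 41, leaving 64 − 41 = 23 for the blank.
The known cells in row 3 total 44, leaving 64 − 44 = 20 for the blank.
The known cells in column 7 total 71, leaving 64 − 71 = -7 for the blank.
The known cells in row 1 total 49, leaving 64 − 49 = 15 for the blank.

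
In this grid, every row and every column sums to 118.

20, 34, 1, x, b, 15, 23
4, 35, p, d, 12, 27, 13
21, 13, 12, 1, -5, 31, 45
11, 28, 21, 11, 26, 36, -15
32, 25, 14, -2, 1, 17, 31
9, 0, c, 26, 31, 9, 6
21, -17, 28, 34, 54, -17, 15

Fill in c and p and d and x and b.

Column 5: 12 − 5 + 26 + 1 + 31 + 54 = 119, so its missing entry is 118 − 119 = -1.
Row 1: 20 + 34 + 1 − 1 + 15 + 23 = 92, so its missing entry is 118 − 92 = 26.
Column 4: 26 + 1 + 11 − 2 + 26 + 34 = 96, so its missing entry is 118 − 96 = 22.
Row 2: 4 + 35 + 22 + 12 + 27 + 13 = 113, so its missing entry is 118 − 113 = 5.
Row 6: 9 + 0 + 26 + 31 + 9 + 6 = 81, so its missing entry is 118 − 81 = 37.

c = 37, p = 5, d = 22, x = 26, b = -1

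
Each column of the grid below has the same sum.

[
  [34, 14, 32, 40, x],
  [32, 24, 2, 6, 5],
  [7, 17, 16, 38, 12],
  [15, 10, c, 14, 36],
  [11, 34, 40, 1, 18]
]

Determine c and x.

Columns 1 and 4 both add up to 99, so every column sums to 99.
Column 3: 32 + 2 + 16 + 40 = 90, so the missing entry is 99 − 90 = 9.
Column 5: 5 + 12 + 36 + 18 = 71, so the missing entry is 99 − 71 = 28.

c = 9, x = 28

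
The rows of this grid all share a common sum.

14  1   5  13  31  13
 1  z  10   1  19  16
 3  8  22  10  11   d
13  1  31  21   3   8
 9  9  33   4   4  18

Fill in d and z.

Rows 4 and 5 both add up to 77, so every row sums to 77.
Row 3: 3 + 8 + 22 + 10 + 11 = 54, so the missing entry is 77 − 54 = 23.
Row 2: 1 + 10 + 1 + 19 + 16 = 47, so the missing entry is 77 − 47 = 30.

d = 23, z = 30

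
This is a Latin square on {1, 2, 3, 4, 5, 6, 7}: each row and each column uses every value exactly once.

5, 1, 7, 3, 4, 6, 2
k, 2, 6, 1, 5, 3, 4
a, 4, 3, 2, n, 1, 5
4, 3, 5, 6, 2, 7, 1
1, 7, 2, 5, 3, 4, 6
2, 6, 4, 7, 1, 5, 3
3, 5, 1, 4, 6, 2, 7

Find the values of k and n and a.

Cell (2,1): row 2 already has {1, 2, 3, 4, 5, 6} → 7.
For row 3, column 5: column 5 already has {1, 2, 3, 4, 5, 6}; that leaves 7.
Cell (3,1): row 3 already has {1, 2, 3, 4, 5, 7} → 6.

k = 7, n = 7, a = 6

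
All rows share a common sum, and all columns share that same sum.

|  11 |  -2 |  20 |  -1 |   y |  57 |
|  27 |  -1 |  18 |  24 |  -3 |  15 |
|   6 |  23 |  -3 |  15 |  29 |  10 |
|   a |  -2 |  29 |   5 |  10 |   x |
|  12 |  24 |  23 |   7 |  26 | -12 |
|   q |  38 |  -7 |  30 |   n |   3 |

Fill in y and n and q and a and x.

y = -5, n = 23, q = -7, a = 31, x = 7

Rows 2 and 3 both sum to 80, so that's the common total.
Row 1: 11 − 2 + 20 − 1 + 57 = 85, so its missing entry is 80 − 85 = -5.
Column 5: -5 − 3 + 29 + 10 + 26 = 57, so its missing entry is 80 − 57 = 23.
Row 6: 38 − 7 + 30 + 23 + 3 = 87, so its missing entry is 80 − 87 = -7.
Column 1: 11 + 27 + 6 + 12 − 7 = 49, so its missing entry is 80 − 49 = 31.
Row 4: 31 − 2 + 29 + 5 + 10 = 73, so its missing entry is 80 − 73 = 7.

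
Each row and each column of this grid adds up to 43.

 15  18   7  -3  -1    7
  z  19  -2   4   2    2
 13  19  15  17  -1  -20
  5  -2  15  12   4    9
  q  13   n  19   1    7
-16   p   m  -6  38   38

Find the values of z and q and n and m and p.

The known cells in column 2 total 67, leaving 43 − 67 = -24 for the blank.
The known cells in row 2 total 25, leaving 43 − 25 = 18 for the blank.
The known cells in column 1 total 35, leaving 43 − 35 = 8 for the blank.
The known cells in row 5 total 48, leaving 43 − 48 = -5 for the blank.
The known cells in row 6 total 30, leaving 43 − 30 = 13 for the blank.

z = 18, q = 8, n = -5, m = 13, p = -24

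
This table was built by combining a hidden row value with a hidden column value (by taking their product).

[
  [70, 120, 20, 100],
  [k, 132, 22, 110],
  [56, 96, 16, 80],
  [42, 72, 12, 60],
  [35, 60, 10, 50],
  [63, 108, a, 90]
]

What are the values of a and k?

Each row is a constant multiple of every other row — this is a multiplication table with the headers hidden.
Row 6 is 90/100 = 9/10 times row 1, so its entry in column 3 is 20 × 9/10 = 18.
Row 2 is 110/100 = 11/10 times row 1, so its entry in column 1 is 70 × 11/10 = 77.

a = 18, k = 77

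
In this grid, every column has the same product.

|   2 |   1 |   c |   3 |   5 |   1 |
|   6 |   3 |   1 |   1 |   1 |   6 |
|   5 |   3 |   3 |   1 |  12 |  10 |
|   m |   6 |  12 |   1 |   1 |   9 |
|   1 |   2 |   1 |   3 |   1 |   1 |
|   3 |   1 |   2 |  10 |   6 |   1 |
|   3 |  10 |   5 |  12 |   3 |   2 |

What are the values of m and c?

Columns 2 and 4 each multiply to 1080, so every column has product 1080.
Column 1: 2×6×5×1×3×3 = 540, so the missing entry is 1080 ÷ 540 = 2.
Column 3: 1×3×12×1×2×5 = 360, so the missing entry is 1080 ÷ 360 = 3.

m = 2, c = 3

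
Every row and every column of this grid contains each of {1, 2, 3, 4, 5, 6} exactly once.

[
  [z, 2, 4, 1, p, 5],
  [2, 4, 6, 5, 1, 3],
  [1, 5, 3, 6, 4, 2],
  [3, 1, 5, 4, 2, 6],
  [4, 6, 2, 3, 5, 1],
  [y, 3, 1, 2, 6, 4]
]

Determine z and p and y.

z = 6, p = 3, y = 5

For row 6, column 1: row 6 already has {1, 2, 3, 4, 6}; that leaves 5.
At (row 1, col 1): column 1 already has {1, 2, 3, 4, 5}, so the value is 6.
Cell (1,5): row 1 already has {1, 2, 4, 5, 6} → 3.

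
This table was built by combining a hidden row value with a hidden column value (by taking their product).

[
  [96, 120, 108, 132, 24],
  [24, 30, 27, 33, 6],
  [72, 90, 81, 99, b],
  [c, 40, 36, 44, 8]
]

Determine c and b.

Each row is a constant multiple of every other row — this is a multiplication table with the headers hidden.
Row 4 is 44/132 = 1/3 times row 1, so its entry in column 1 is 96 × 1/3 = 32.
Row 3 is 99/132 = 3/4 times row 1, so its entry in column 5 is 24 × 3/4 = 18.

c = 32, b = 18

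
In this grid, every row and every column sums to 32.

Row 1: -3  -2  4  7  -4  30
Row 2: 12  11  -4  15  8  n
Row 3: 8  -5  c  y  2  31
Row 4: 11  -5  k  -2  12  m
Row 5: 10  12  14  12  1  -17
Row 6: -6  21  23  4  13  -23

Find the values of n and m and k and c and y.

n = -10, m = 21, k = -5, c = 0, y = -4

Row 2 has 12 + 11 − 4 + 15 + 8 = 42; the blank must be 32 − 42 = -10.
Column 4 has 7 + 15 − 2 + 12 + 4 = 36; the blank must be 32 − 36 = -4.
Row 3 has 8 − 5 − 4 + 2 + 31 = 32; the blank must be 32 − 32 = 0.
Column 3 has 4 − 4 + 0 + 14 + 23 = 37; the blank must be 32 − 37 = -5.
Row 4 has 11 − 5 − 5 − 2 + 12 = 11; the blank must be 32 − 11 = 21.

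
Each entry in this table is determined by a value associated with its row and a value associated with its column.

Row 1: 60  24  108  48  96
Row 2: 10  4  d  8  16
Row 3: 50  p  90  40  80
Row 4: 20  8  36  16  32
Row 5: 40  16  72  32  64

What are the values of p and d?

Each row is a constant multiple of every other row — this is a multiplication table with the headers hidden.
Row 3 is 80/96 = 5/6 times row 1, so its entry in column 2 is 24 × 5/6 = 20.
Row 2 is 16/96 = 1/6 times row 1, so its entry in column 3 is 108 × 1/6 = 18.

p = 20, d = 18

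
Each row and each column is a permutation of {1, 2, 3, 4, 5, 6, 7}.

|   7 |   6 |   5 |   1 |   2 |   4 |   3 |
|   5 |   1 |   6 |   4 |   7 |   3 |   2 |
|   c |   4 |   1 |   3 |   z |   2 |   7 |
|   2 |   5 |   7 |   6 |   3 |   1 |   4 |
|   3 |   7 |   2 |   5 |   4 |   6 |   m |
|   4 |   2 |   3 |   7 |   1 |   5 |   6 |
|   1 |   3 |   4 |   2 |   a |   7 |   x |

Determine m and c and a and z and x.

m = 1, c = 6, a = 6, z = 5, x = 5

For row 5, column 7: row 5 already has {2, 3, 4, 5, 6, 7}; that leaves 1.
At (row 3, col 1): column 1 already has {1, 2, 3, 4, 5, 7}, so the value is 6.
For row 3, column 5: row 3 already has {1, 2, 3, 4, 6, 7}; that leaves 5.
For row 7, column 5: column 5 already has {1, 2, 3, 4, 5, 7}; that leaves 6.
Cell (7,7): row 7 already has {1, 2, 3, 4, 6, 7} → 5.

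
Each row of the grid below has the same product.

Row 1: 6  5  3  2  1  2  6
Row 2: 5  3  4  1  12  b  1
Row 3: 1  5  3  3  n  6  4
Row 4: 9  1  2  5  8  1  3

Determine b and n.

Rows 1 and 4 each multiply to 2160, so every row has product 2160.
Row 2: 5×3×4×1×12×1 = 720, so the missing entry is 2160 ÷ 720 = 3.
Row 3: 1×5×3×3×6×4 = 1080, so the missing entry is 2160 ÷ 1080 = 2.

b = 3, n = 2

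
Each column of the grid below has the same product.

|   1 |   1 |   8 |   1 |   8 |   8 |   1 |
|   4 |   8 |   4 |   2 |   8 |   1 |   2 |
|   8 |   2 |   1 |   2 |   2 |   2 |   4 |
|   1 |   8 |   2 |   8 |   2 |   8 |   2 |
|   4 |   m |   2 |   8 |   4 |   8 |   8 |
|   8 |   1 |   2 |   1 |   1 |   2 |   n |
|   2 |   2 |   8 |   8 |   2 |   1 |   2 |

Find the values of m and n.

m = 8, n = 8

Columns 5 and 6 each multiply to 2048, so every column has product 2048.
Column 2: 1×8×2×8×1×2 = 256, so the missing entry is 2048 ÷ 256 = 8.
Column 7: 1×2×4×2×8×2 = 256, so the missing entry is 2048 ÷ 256 = 8.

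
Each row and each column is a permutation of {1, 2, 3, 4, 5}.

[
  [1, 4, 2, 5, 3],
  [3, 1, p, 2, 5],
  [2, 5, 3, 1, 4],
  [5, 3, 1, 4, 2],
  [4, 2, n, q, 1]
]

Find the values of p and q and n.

At (row 2, col 3): row 2 already has {1, 2, 3, 5}, so the value is 4.
At (row 5, col 3): column 3 already has {1, 2, 3, 4}, so the value is 5.
At (row 5, col 4): row 5 already has {1, 2, 4, 5}, so the value is 3.

p = 4, q = 3, n = 5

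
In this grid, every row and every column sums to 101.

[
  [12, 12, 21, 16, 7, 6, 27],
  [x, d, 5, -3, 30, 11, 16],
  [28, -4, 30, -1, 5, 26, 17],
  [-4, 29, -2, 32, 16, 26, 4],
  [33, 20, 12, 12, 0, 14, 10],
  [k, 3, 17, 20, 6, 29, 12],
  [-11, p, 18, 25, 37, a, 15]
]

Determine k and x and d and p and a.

k = 14, x = 29, d = 13, p = 28, a = -11

Column 6: 6 + 11 + 26 + 26 + 14 + 29 = 112, so its missing entry is 101 − 112 = -11.
Row 7: -11 + 18 + 25 + 37 − 11 + 15 = 73, so its missing entry is 101 − 73 = 28.
Column 2: 12 − 4 + 29 + 20 + 3 + 28 = 88, so its missing entry is 101 − 88 = 13.
Row 6: 3 + 17 + 20 + 6 + 29 + 12 = 87, so its missing entry is 101 − 87 = 14.
Row 2: 13 + 5 − 3 + 30 + 11 + 16 = 72, so its missing entry is 101 − 72 = 29.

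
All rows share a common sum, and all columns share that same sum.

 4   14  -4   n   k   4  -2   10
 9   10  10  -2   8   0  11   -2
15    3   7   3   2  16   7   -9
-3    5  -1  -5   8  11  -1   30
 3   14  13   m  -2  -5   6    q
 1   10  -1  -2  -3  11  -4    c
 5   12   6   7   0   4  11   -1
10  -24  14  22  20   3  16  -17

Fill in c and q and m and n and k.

Rows 2 and 3 both sum to 44, so that's the common total.
The known cells in column 5 total 33, leaving 44 − 33 = 11 for the blank.
The known cells in row 1 total 37, leaving 44 − 37 = 7 for the blank.
The known cells in column 4 total 30, leaving 44 − 30 = 14 for the blank.
The known cells in row 6 total 12, leaving 44 − 12 = 32 for the blank.
The known cells in row 5 total 43, leaving 44 − 43 = 1 for the blank.

c = 32, q = 1, m = 14, n = 7, k = 11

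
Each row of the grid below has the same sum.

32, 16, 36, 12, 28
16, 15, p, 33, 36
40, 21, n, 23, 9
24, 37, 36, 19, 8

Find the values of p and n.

p = 24, n = 31

Rows 1 and 4 both add up to 124, so every row sums to 124.
Row 2: 16 + 15 + 33 + 36 = 100, so the missing entry is 124 − 100 = 24.
Row 3: 40 + 21 + 23 + 9 = 93, so the missing entry is 124 − 93 = 31.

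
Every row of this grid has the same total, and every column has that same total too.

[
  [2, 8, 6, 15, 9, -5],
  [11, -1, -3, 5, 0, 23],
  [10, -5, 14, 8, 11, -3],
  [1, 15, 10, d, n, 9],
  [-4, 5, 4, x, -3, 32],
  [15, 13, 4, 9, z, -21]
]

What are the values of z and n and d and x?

Rows 1 and 2 both sum to 35, so that's the common total.
The known cells in row 6 total 20, leaving 35 − 20 = 15 for the blank.
The known cells in column 5 total 32, leaving 35 − 32 = 3 for the blank.
The known cells in row 4 total 38, leaving 35 − 38 = -3 for the blank.
The known cells in row 5 total 34, leaving 35 − 34 = 1 for the blank.

z = 15, n = 3, d = -3, x = 1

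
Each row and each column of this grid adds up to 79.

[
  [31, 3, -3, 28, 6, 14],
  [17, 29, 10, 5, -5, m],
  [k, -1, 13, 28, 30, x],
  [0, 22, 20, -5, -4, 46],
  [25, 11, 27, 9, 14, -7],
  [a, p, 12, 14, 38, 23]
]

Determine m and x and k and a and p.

Row 2 has 17 + 29 + 10 + 5 − 5 = 56; the blank must be 79 − 56 = 23.
Column 2 has 3 + 29 − 1 + 22 + 11 = 64; the blank must be 79 − 64 = 15.
Row 6 has 15 + 12 + 14 + 38 + 23 = 102; the blank must be 79 − 102 = -23.
Column 1 has 31 + 17 + 0 + 25 − 23 = 50; the blank must be 79 − 50 = 29.
Row 3 has 29 − 1 + 13 + 28 + 30 = 99; the blank must be 79 − 99 = -20.

m = 23, x = -20, k = 29, a = -23, p = 15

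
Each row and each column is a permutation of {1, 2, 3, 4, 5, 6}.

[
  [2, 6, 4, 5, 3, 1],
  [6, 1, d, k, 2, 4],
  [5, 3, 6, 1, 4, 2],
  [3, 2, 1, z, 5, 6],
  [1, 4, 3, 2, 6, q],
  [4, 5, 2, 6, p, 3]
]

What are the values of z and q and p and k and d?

For row 2, column 3: column 3 already has {1, 2, 3, 4, 6}; that leaves 5.
For row 6, column 5: row 6 already has {2, 3, 4, 5, 6}; that leaves 1.
Cell (5,6): row 5 already has {1, 2, 3, 4, 6} → 5.
Cell (4,4): row 4 already has {1, 2, 3, 5, 6} → 4.
For row 2, column 4: row 2 already has {1, 2, 4, 5, 6}; that leaves 3.

z = 4, q = 5, p = 1, k = 3, d = 5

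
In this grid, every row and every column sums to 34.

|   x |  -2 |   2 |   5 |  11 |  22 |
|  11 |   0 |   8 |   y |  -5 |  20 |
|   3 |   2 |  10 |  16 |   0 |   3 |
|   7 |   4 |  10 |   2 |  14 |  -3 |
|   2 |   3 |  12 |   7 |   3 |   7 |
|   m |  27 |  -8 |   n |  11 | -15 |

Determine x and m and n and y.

x = -4, m = 15, n = 4, y = 0

Row 2 has 11 + 0 + 8 − 5 + 20 = 34; the blank must be 34 − 34 = 0.
Column 4 has 5 + 0 + 16 + 2 + 7 = 30; the blank must be 34 − 30 = 4.
Row 6 has 27 − 8 + 4 + 11 − 15 = 19; the blank must be 34 − 19 = 15.
Row 1 has -2 + 2 + 5 + 11 + 22 = 38; the blank must be 34 − 38 = -4.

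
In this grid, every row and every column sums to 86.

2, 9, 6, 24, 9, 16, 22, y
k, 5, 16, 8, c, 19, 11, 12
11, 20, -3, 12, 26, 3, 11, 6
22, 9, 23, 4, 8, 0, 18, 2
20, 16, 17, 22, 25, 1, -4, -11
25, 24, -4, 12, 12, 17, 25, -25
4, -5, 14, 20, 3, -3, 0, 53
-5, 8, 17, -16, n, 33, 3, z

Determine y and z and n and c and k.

Row 1 has 2 + 9 + 6 + 24 + 9 + 16 + 22 = 88; the blank must be 86 − 88 = -2.
Column 8 has -2 + 12 + 6 + 2 − 11 − 25 + 53 = 35; the blank must be 86 − 35 = 51.
Row 8 has -5 + 8 + 17 − 16 + 33 + 3 + 51 = 91; the blank must be 86 − 91 = -5.
Column 5 has 9 + 26 + 8 + 25 + 12 + 3 − 5 = 78; the blank must be 86 − 78 = 8.
Row 2 has 5 + 16 + 8 + 8 + 19 + 11 + 12 = 79; the blank must be 86 − 79 = 7.

y = -2, z = 51, n = -5, c = 8, k = 7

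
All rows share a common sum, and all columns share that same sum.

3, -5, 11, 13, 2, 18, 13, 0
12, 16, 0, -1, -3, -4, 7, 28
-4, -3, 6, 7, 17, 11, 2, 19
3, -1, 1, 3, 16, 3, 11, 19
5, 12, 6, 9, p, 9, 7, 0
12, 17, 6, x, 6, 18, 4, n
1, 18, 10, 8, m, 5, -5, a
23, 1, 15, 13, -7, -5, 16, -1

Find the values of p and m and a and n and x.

p = 7, m = 17, a = 1, n = -11, x = 3

Rows 1 and 2 both sum to 55, so that's the common total.
The known cells in row 5 total 48, leaving 55 − 48 = 7 for the blank.
The known cells in column 5 total 38, leaving 55 − 38 = 17 for the blank.
The known cells in row 7 total 54, leaving 55 − 54 = 1 for the blank.
The known cells in column 8 total 66, leaving 55 − 66 = -11 for the blank.
The known cells in row 6 total 52, leaving 55 − 52 = 3 for the blank.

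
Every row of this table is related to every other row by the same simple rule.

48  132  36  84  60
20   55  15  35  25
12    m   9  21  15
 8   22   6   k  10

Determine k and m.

k = 14, m = 33

Each row is a constant multiple of every other row — this is a multiplication table with the headers hidden.
Row 4 is 8/48 = 1/6 times row 1, so its entry in column 4 is 84 × 1/6 = 14.
Row 3 is 12/48 = 1/4 times row 1, so its entry in column 2 is 132 × 1/4 = 33.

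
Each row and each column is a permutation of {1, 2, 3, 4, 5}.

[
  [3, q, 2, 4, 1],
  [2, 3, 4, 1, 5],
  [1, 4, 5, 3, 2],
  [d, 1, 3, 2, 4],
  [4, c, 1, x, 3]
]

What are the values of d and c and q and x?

At (row 5, col 4): column 4 already has {1, 2, 3, 4}, so the value is 5.
For row 1, column 2: row 1 already has {1, 2, 3, 4}; that leaves 5.
For row 5, column 2: row 5 already has {1, 3, 4, 5}; that leaves 2.
For row 4, column 1: row 4 already has {1, 2, 3, 4}; that leaves 5.

d = 5, c = 2, q = 5, x = 5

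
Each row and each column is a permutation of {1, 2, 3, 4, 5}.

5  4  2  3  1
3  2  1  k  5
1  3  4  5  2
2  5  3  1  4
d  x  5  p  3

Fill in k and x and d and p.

k = 4, x = 1, d = 4, p = 2

For row 2, column 4: row 2 already has {1, 2, 3, 5}; that leaves 4.
For row 5, column 1: column 1 already has {1, 2, 3, 5}; that leaves 4.
At (row 5, col 2): column 2 already has {2, 3, 4, 5}, so the value is 1.
For row 5, column 4: row 5 already has {1, 3, 4, 5}; that leaves 2.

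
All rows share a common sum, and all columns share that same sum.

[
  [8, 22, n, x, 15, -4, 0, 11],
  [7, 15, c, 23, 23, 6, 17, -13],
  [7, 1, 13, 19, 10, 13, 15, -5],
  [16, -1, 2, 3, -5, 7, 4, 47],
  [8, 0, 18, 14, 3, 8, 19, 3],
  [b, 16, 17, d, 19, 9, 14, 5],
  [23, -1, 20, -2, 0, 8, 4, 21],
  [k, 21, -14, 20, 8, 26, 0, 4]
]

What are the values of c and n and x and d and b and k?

c = -5, n = 22, x = -1, d = -3, b = -4, k = 8

Rows 3 and 4 both sum to 73, so that's the common total.
The known cells in row 2 total 78, leaving 73 − 78 = -5 for the blank.
The known cells in row 8 total 65, leaving 73 − 65 = 8 for the blank.
The known cells in column 3 total 51, leaving 73 − 51 = 22 for the blank.
The known cells in row 1 total 74, leaving 73 − 74 = -1 for the blank.
The known cells in column 1 total 77, leaving 73 − 77 = -4 for the blank.
The known cells in row 6 total 76, leaving 73 − 76 = -3 for the blank.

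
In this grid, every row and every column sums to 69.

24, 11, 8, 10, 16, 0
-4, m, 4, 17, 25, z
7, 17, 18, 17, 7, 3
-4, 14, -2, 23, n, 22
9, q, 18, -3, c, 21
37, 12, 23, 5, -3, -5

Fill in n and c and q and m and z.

n = 16, c = 8, q = 16, m = -1, z = 28

The known cells in row 4 total 53, leaving 69 − 53 = 16 for the blank.
The known cells in column 5 total 61, leaving 69 − 61 = 8 for the blank.
The known cells in column 6 total 41, leaving 69 − 41 = 28 for the blank.
The known cells in row 2 total 70, leaving 69 − 70 = -1 for the blank.
The known cells in row 5 total 53, leaving 69 − 53 = 16 for the blank.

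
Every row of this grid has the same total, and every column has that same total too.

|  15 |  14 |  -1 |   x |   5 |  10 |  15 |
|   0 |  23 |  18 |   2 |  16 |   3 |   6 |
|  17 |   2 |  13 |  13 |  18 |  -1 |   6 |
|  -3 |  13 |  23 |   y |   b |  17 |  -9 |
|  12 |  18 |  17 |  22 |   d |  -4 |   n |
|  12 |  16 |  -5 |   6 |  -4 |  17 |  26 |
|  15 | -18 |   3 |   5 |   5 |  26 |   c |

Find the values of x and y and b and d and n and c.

Rows 2 and 3 both sum to 68, so that's the common total.
The known cells in row 1 total 58, leaving 68 − 58 = 10 for the blank.
The known cells in column 4 total 58, leaving 68 − 58 = 10 for the blank.
The known cells in row 4 total 51, leaving 68 − 51 = 17 for the blank.
The known cells in column 5 total 57, leaving 68 − 57 = 11 for the blank.
The known cells in row 5 total 76, leaving 68 − 76 = -8 for the blank.
The known cells in row 7 total 36, leaving 68 − 36 = 32 for the blank.

x = 10, y = 10, b = 17, d = 11, n = -8, c = 32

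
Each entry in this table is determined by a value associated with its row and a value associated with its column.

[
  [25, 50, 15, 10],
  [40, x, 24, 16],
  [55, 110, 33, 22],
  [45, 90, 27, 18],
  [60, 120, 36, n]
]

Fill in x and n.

Each row is a constant multiple of every other row — this is a multiplication table with the headers hidden.
Row 2 is 40/25 = 8/5 times row 1, so its entry in column 2 is 50 × 8/5 = 80.
Row 5 is 60/25 = 12/5 times row 1, so its entry in column 4 is 10 × 12/5 = 24.

x = 80, n = 24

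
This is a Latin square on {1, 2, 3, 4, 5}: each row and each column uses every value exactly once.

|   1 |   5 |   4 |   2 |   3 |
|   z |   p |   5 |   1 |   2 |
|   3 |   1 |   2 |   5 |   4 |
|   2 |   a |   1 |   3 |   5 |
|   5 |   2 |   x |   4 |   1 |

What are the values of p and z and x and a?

At (row 2, col 1): column 1 already has {1, 2, 3, 5}, so the value is 4.
At (row 2, col 2): row 2 already has {1, 2, 4, 5}, so the value is 3.
Cell (4,2): row 4 already has {1, 2, 3, 5} → 4.
At (row 5, col 3): row 5 already has {1, 2, 4, 5}, so the value is 3.

p = 3, z = 4, x = 3, a = 4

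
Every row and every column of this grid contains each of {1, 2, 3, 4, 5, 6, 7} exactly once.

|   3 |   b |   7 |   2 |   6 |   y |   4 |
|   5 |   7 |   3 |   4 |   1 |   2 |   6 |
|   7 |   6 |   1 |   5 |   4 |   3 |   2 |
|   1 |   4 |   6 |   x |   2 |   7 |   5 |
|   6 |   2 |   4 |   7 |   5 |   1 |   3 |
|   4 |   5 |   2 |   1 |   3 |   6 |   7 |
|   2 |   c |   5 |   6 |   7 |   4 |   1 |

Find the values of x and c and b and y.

x = 3, c = 3, b = 1, y = 5

For row 7, column 2: row 7 already has {1, 2, 4, 5, 6, 7}; that leaves 3.
Cell (1,2): column 2 already has {2, 3, 4, 5, 6, 7} → 1.
For row 4, column 4: row 4 already has {1, 2, 4, 5, 6, 7}; that leaves 3.
At (row 1, col 6): row 1 already has {1, 2, 3, 4, 6, 7}, so the value is 5.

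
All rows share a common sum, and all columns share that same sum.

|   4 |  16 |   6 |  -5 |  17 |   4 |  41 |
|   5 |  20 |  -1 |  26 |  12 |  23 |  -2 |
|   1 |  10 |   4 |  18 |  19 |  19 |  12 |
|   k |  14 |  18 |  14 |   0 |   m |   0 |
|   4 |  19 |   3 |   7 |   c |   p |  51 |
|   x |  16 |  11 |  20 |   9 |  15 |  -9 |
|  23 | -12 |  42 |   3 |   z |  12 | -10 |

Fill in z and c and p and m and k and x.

z = 25, c = 1, p = -2, m = 12, k = 25, x = 21

Rows 1 and 2 both sum to 83, so that's the common total.
Row 7: 23 − 12 + 42 + 3 + 12 − 10 = 58, so its missing entry is 83 − 58 = 25.
Column 5: 17 + 12 + 19 + 0 + 9 + 25 = 82, so its missing entry is 83 − 82 = 1.
Row 5: 4 + 19 + 3 + 7 + 1 + 51 = 85, so its missing entry is 83 − 85 = -2.
Row 6: 16 + 11 + 20 + 9 + 15 − 9 = 62, so its missing entry is 83 − 62 = 21.
Column 1: 4 + 5 + 1 + 4 + 21 + 23 = 58, so its missing entry is 83 − 58 = 25.
Row 4: 25 + 14 + 18 + 14 + 0 + 0 = 71, so its missing entry is 83 − 71 = 12.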